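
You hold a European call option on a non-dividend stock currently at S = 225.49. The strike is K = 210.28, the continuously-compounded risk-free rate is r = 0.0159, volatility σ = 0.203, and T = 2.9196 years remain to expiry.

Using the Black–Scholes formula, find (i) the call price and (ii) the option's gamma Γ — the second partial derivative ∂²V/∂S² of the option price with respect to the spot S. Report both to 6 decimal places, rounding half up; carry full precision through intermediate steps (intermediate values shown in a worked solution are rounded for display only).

σ√T = 0.203·√2.9196 = 0.346863
d₁ = (ln(S/K) + (r+σ²/2)T) / (σ√T) = (ln(225.49/210.28) + (0.0159+0.203²/2)·2.9196) / 0.346863 = (0.069836 + 0.106579) / 0.346863 = 0.508600
d₂ = d₁ − σ√T = 0.508600 − 0.346863 = 0.161737
e^{−rT} = e^{−0.0159·2.9196} = 0.954639
N(d₁) = 0.694484,  N(d₂) = 0.564244
Call price V = S·N(d₁) − K·e^{−rT}·N(d₂) = 156.599117 − 113.267134 = 43.331983
φ(d₁) = (1/√(2π))·e^{−d₁²/2} = 0.350542
Γ = φ(d₁) / (S·σ·√T) = 0.004482

price = 43.331983
Γ = 0.004482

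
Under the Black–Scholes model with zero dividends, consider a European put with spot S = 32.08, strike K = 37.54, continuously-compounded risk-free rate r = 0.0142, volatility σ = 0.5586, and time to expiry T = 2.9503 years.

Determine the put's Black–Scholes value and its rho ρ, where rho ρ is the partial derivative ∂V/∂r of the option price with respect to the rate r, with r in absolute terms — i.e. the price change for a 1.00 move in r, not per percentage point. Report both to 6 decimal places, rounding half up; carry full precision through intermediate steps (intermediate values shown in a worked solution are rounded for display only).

price = 14.590130
ρ = -77.077676

σ√T = 0.5586·√2.9503 = 0.959476
d₁ = (ln(S/K) + (r+σ²/2)T) / (σ√T) = (ln(32.08/37.54) + (0.0142+0.5586²/2)·2.9503) / 0.959476 = (-0.157174 + 0.502191) / 0.959476 = 0.359589
d₂ = d₁ − σ√T = 0.359589 − 0.959476 = -0.599887
e^{−rT} = e^{−0.0142·2.9503} = 0.958971
N(−d₁) = 0.359577,  N(−d₂) = 0.725709
Put price V = K·e^{−rT}·N(−d₂) − S·N(−d₁) = 26.125369 − 11.535239 = 14.590130
ρ = −K·T·e^{−rT}·N(−d₂) = -77.077676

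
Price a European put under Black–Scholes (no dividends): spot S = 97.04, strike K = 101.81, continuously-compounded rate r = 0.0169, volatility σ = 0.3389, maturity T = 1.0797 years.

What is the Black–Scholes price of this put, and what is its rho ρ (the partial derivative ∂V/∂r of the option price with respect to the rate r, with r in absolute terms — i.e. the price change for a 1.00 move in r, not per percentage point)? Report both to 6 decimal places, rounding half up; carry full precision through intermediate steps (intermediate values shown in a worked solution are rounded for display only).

σ√T = 0.3389·√1.0797 = 0.352146
d₁ = (ln(S/K) + (r+σ²/2)T) / (σ√T) = (ln(97.04/101.81) + (0.0169+0.3389²/2)·1.0797) / 0.352146 = (-0.047985 + 0.080250) / 0.352146 = 0.091625
d₂ = d₁ − σ√T = 0.091625 − 0.352146 = -0.260521
e^{−rT} = e^{−0.0169·1.0797} = 0.981919
N(−d₁) = 0.463498,  N(−d₂) = 0.602769
Put price V = K·e^{−rT}·N(−d₂) − S·N(−d₁) = 60.258309 − 44.977849 = 15.280460
ρ = −K·T·e^{−rT}·N(−d₂) = -65.060897

price = 15.280460
ρ = -65.060897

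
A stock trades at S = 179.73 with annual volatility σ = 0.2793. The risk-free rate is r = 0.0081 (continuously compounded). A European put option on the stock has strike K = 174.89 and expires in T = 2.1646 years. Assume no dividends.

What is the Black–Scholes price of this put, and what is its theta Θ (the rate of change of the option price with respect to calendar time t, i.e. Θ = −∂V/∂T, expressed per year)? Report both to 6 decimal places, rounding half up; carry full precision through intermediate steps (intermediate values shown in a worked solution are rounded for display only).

σ√T = 0.2793·√2.1646 = 0.410922
d₁ = (ln(S/K) + (r+σ²/2)T) / (σ√T) = (ln(179.73/174.89) + (0.0081+0.2793²/2)·2.1646) / 0.410922 = (0.027299 + 0.101962) / 0.410922 = 0.314562
d₂ = d₁ − σ√T = 0.314562 − 0.410922 = -0.096361
e^{−rT} = e^{−0.0081·2.1646} = 0.982620
N(−d₁) = 0.376547,  N(−d₂) = 0.538383
Put price V = K·e^{−rT}·N(−d₂) − S·N(−d₁) = 92.521297 − 67.676845 = 24.844452
φ(d₁) = (1/√(2π))·e^{−d₁²/2} = 0.379685
Θ = −S·φ(d₁)·σ/(2√T) + r·K·e^{−rT}·N(−d₂) = −6.477334 + 0.749423 = -5.727911

price = 24.844452
Θ = -5.727911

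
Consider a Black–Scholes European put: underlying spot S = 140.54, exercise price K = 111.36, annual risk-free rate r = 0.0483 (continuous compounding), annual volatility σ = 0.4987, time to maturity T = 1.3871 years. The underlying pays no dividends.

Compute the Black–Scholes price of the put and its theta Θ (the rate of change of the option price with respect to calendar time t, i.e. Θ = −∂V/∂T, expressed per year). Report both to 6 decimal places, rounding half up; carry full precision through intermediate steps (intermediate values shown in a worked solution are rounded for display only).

σ√T = 0.4987·√1.3871 = 0.587345
d₁ = (ln(S/K) + (r+σ²/2)T) / (σ√T) = (ln(140.54/111.36) + (0.0483+0.4987²/2)·1.3871) / 0.587345 = (0.232724 + 0.239484) / 0.587345 = 0.803970
d₂ = d₁ − σ√T = 0.803970 − 0.587345 = 0.216625
e^{−rT} = e^{−0.0483·1.3871} = 0.935198
N(−d₁) = 0.210707,  N(−d₂) = 0.414250
Put price V = K·e^{−rT}·N(−d₂) − S·N(−d₁) = 43.141526 − 29.612769 = 13.528757
φ(d₁) = (1/√(2π))·e^{−d₁²/2} = 0.288771
Θ = −S·φ(d₁)·σ/(2√T) + r·K·e^{−rT}·N(−d₂) = −8.592280 + 2.083736 = -6.508544

price = 13.528757
Θ = -6.508544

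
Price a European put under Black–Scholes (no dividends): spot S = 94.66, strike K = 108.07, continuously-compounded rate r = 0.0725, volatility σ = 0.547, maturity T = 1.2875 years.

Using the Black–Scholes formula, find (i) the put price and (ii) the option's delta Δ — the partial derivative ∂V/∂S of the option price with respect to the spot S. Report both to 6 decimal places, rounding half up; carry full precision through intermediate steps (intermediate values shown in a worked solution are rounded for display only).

σ√T = 0.547·√1.2875 = 0.620670
d₁ = (ln(S/K) + (r+σ²/2)T) / (σ√T) = (ln(94.66/108.07) + (0.0725+0.547²/2)·1.2875) / 0.620670 = (-0.132488 + 0.285960) / 0.620670 = 0.247268
d₂ = d₁ − σ√T = 0.247268 − 0.620670 = -0.373402
e^{−rT} = e^{−0.0725·1.2875} = 0.910880
N(−d₁) = 0.402350,  N(−d₂) = 0.645575
Put price V = K·e^{−rT}·N(−d₂) − S·N(−d₁) = 63.549698 − 38.086490 = 25.463208
Δ = −N(−d₁) = -0.402350

price = 25.463208
Δ = -0.402350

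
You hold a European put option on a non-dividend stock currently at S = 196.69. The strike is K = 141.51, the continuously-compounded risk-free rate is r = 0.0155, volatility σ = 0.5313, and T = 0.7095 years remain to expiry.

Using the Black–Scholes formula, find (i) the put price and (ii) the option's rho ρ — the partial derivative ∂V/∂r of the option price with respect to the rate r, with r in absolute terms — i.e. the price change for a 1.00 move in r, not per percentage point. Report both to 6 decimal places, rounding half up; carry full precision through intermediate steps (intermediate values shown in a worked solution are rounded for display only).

price = 9.429422
ρ = -29.372973

σ√T = 0.5313·√0.7095 = 0.447524
d₁ = (ln(S/K) + (r+σ²/2)T) / (σ√T) = (ln(196.69/141.51) + (0.0155+0.5313²/2)·0.7095) / 0.447524 = (0.329258 + 0.111136) / 0.447524 = 0.984070
d₂ = d₁ − σ√T = 0.984070 − 0.447524 = 0.536546
e^{−rT} = e^{−0.0155·0.7095} = 0.989063
N(−d₁) = 0.162541,  N(−d₂) = 0.295791
Put price V = K·e^{−rT}·N(−d₂) − S·N(−d₁) = 41.399539 − 31.970117 = 9.429422
ρ = −K·T·e^{−rT}·N(−d₂) = -29.372973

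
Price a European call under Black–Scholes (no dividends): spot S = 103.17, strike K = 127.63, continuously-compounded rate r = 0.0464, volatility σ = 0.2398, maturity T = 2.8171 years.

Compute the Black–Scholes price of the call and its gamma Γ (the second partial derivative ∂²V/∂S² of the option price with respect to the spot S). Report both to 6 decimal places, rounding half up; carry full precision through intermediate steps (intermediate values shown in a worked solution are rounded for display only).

σ√T = 0.2398·√2.8171 = 0.402486
d₁ = (ln(S/K) + (r+σ²/2)T) / (σ√T) = (ln(103.17/127.63) + (0.0464+0.2398²/2)·2.8171) / 0.402486 = (-0.212757 + 0.211711) / 0.402486 = -0.002600
d₂ = d₁ − σ√T = -0.002600 − 0.402486 = -0.405086
e^{−rT} = e^{−0.0464·2.8171} = 0.877469
N(d₁) = 0.498963,  N(d₂) = 0.342707
Call price V = S·N(d₁) − K·e^{−rT}·N(d₂) = 51.477975 − 38.380256 = 13.097719
φ(d₁) = (1/√(2π))·e^{−d₁²/2} = 0.398941
Γ = φ(d₁) / (S·σ·√T) = 0.009607

price = 13.097719
Γ = 0.009607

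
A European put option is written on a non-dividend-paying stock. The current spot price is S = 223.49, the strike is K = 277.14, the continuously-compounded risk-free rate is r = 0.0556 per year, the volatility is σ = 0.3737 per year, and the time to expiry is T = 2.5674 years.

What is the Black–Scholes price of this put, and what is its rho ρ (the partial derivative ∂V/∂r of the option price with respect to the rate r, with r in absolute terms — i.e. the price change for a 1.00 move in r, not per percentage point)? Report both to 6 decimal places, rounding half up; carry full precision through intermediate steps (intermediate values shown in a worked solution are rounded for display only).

price = 63.353373
ρ = -408.911146

σ√T = 0.3737·√2.5674 = 0.598784
d₁ = (ln(S/K) + (r+σ²/2)T) / (σ√T) = (ln(223.49/277.14) + (0.0556+0.3737²/2)·2.5674) / 0.598784 = (-0.215156 + 0.322018) / 0.598784 = 0.178465
d₂ = d₁ − σ√T = 0.178465 − 0.598784 = -0.420318
e^{−rT} = e^{−0.0556·2.5674} = 0.866973
N(−d₁) = 0.429179,  N(−d₂) = 0.662873
Put price V = K·e^{−rT}·N(−d₂) − S·N(−d₁) = 159.270525 − 95.917151 = 63.353373
ρ = −K·T·e^{−rT}·N(−d₂) = -408.911146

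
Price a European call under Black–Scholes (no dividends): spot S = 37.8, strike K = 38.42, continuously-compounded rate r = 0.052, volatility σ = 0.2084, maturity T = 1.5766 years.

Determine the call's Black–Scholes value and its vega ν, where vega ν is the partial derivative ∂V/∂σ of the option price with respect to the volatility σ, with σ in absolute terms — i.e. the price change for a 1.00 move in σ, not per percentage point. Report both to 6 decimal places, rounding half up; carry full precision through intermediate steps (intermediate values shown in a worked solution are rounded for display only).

σ√T = 0.2084·√1.5766 = 0.261673
d₁ = (ln(S/K) + (r+σ²/2)T) / (σ√T) = (ln(37.8/38.42) + (0.052+0.2084²/2)·1.5766) / 0.261673 = (-0.016269 + 0.116220) / 0.261673 = 0.381967
d₂ = d₁ − σ√T = 0.381967 − 0.261673 = 0.120295
e^{−rT} = e^{−0.052·1.5766} = 0.921287
N(d₁) = 0.648757,  N(d₂) = 0.547875
Call price V = S·N(d₁) − K·e^{−rT}·N(d₂) = 24.523023 − 19.392513 = 5.130510
φ(d₁) = (1/√(2π))·e^{−d₁²/2} = 0.370876
ν = S·φ(d₁)·√T = 17.602771

price = 5.130510
ν = 17.602771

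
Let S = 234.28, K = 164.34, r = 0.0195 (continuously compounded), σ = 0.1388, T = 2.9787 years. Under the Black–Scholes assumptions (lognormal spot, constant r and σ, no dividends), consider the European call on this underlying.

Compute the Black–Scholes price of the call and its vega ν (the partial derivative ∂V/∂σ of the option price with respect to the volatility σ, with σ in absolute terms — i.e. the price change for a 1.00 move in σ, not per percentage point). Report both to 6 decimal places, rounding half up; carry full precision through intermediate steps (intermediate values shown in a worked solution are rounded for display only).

price = 79.999465
ν = 29.549784

σ√T = 0.1388·√2.9787 = 0.239554
d₁ = (ln(S/K) + (r+σ²/2)T) / (σ√T) = (ln(234.28/164.34) + (0.0195+0.1388²/2)·2.9787) / 0.239554 = (0.354580 + 0.086778) / 0.239554 = 1.842414
d₂ = d₁ − σ√T = 1.842414 − 0.239554 = 1.602861
e^{−rT} = e^{−0.0195·2.9787} = 0.943570
N(d₁) = 0.967293,  N(d₂) = 0.945517
Call price V = S·N(d₁) − K·e^{−rT}·N(d₂) = 226.617340 − 146.617875 = 79.999465
φ(d₁) = (1/√(2π))·e^{−d₁²/2} = 0.073081
ν = S·φ(d₁)·√T = 29.549784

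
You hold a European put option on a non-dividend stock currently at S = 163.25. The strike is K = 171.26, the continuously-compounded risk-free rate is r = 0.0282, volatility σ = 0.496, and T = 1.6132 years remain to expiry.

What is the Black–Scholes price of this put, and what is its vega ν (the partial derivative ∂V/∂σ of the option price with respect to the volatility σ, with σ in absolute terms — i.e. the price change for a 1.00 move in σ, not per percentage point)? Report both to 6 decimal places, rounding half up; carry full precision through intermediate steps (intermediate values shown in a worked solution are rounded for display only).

σ√T = 0.496·√1.6132 = 0.629979
d₁ = (ln(S/K) + (r+σ²/2)T) / (σ√T) = (ln(163.25/171.26) + (0.0282+0.496²/2)·1.6132) / 0.629979 = (-0.047900 + 0.243929) / 0.629979 = 0.311167
d₂ = d₁ − σ√T = 0.311167 − 0.629979 = -0.318811
e^{−rT} = e^{−0.0282·1.6132} = 0.955527
N(−d₁) = 0.377837,  N(−d₂) = 0.625065
Put price V = K·e^{−rT}·N(−d₂) − S·N(−d₁) = 102.287900 − 61.681853 = 40.606046
φ(d₁) = (1/√(2π))·e^{−d₁²/2} = 0.380089
ν = S·φ(d₁)·√T = 78.810137

price = 40.606046
ν = 78.810137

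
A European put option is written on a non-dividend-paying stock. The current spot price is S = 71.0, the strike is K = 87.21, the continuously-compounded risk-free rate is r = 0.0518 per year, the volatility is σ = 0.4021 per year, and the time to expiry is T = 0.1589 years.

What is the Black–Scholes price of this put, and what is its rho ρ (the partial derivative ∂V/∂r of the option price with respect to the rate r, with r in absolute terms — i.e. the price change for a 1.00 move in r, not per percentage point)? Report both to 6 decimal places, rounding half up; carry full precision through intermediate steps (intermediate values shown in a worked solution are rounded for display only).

price = 16.153909
ρ = -12.441084

σ√T = 0.4021·√0.1589 = 0.160286
d₁ = (ln(S/K) + (r+σ²/2)T) / (σ√T) = (ln(71.0/87.21) + (0.0518+0.4021²/2)·0.1589) / 0.160286 = (-0.205639 + 0.021077) / 0.160286 = -1.151455
d₂ = d₁ − σ√T = -1.151455 − 0.160286 = -1.311741
e^{−rT} = e^{−0.0518·0.1589} = 0.991803
N(−d₁) = 0.875227,  N(−d₂) = 0.905196
Put price V = K·e^{−rT}·N(−d₂) − S·N(−d₁) = 78.295056 − 62.141147 = 16.153909
ρ = −K·T·e^{−rT}·N(−d₂) = -12.441084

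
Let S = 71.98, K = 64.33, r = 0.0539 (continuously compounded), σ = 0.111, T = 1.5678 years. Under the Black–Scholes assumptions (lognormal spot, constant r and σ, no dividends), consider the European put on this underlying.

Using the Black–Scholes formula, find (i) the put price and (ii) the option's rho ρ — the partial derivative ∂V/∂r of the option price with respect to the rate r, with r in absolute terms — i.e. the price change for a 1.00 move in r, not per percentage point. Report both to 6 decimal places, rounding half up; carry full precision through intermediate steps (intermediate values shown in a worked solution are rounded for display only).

price = 0.320028
ρ = -8.248463

σ√T = 0.111·√1.5678 = 0.138985
d₁ = (ln(S/K) + (r+σ²/2)T) / (σ√T) = (ln(71.98/64.33) + (0.0539+0.111²/2)·1.5678) / 0.138985 = (0.112362 + 0.094163) / 0.138985 = 1.485951
d₂ = d₁ − σ√T = 1.485951 − 0.138985 = 1.346966
e^{−rT} = e^{−0.0539·1.5678} = 0.918968
N(−d₁) = 0.068646,  N(−d₂) = 0.088996
Put price V = K·e^{−rT}·N(−d₂) − S·N(−d₁) = 5.261171 − 4.941143 = 0.320028
ρ = −K·T·e^{−rT}·N(−d₂) = -8.248463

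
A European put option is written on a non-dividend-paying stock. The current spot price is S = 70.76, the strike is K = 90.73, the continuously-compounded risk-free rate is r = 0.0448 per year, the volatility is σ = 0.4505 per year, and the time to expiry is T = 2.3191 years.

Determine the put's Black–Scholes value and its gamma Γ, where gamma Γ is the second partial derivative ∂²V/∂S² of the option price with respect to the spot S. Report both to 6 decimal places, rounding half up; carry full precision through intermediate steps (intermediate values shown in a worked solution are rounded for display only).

price = 26.415479
Γ = 0.008147

σ√T = 0.4505·√2.3191 = 0.686048
d₁ = (ln(S/K) + (r+σ²/2)T) / (σ√T) = (ln(70.76/90.73) + (0.0448+0.4505²/2)·2.3191) / 0.686048 = (-0.248594 + 0.339227) / 0.686048 = 0.132108
d₂ = d₁ − σ√T = 0.132108 − 0.686048 = -0.553940
e^{−rT} = e^{−0.0448·2.3191} = 0.901319
N(−d₁) = 0.447449,  N(−d₂) = 0.710190
Put price V = K·e^{−rT}·N(−d₂) − S·N(−d₁) = 58.077000 − 31.661521 = 26.415479
φ(d₁) = (1/√(2π))·e^{−d₁²/2} = 0.395476
Γ = φ(d₁) / (S·σ·√T) = 0.008147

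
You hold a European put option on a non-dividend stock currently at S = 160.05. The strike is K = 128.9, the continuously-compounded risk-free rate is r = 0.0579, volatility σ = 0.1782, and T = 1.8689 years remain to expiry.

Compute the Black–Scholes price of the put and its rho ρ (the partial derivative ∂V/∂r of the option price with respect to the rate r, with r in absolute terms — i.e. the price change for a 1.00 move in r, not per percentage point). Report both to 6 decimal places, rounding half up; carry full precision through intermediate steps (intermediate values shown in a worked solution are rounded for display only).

σ√T = 0.1782·√1.8689 = 0.243613
d₁ = (ln(S/K) + (r+σ²/2)T) / (σ√T) = (ln(160.05/128.9) + (0.0579+0.1782²/2)·1.8689) / 0.243613 = (0.216449 + 0.137883) / 0.243613 = 1.454488
d₂ = d₁ − σ√T = 1.454488 − 0.243613 = 1.210875
e^{−rT} = e^{−0.0579·1.8689} = 0.897440
N(−d₁) = 0.072906,  N(−d₂) = 0.112972
Put price V = K·e^{−rT}·N(−d₂) − S·N(−d₁) = 13.068568 − 11.668535 = 1.400033
ρ = −K·T·e^{−rT}·N(−d₂) = -24.423846

price = 1.400033
ρ = -24.423846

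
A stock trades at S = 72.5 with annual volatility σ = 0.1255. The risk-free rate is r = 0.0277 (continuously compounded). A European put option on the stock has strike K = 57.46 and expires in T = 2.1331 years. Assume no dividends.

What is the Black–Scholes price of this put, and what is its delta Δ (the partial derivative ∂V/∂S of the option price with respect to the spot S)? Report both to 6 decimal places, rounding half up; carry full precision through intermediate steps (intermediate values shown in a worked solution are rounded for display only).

σ√T = 0.1255·√2.1331 = 0.183294
d₁ = (ln(S/K) + (r+σ²/2)T) / (σ√T) = (ln(72.5/57.46) + (0.0277+0.1255²/2)·2.1331) / 0.183294 = (0.232498 + 0.075885) / 0.183294 = 1.682445
d₂ = d₁ − σ√T = 1.682445 − 0.183294 = 1.499150
e^{−rT} = e^{−0.0277·2.1331} = 0.942625
N(−d₁) = 0.046241,  N(−d₂) = 0.066917
Put price V = K·e^{−rT}·N(−d₂) − S·N(−d₁) = 3.624458 − 3.352495 = 0.271963
Δ = −N(−d₁) = -0.046241

price = 0.271963
Δ = -0.046241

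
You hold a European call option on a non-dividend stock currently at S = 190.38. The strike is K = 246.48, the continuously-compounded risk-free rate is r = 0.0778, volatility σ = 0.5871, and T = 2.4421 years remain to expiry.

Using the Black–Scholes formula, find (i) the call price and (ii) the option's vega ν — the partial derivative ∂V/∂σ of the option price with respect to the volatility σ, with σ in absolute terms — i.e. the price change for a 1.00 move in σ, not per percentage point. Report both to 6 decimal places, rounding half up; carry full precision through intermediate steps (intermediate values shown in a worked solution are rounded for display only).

price = 63.146425
ν = 110.239648

σ√T = 0.5871·√2.4421 = 0.917474
d₁ = (ln(S/K) + (r+σ²/2)T) / (σ√T) = (ln(190.38/246.48) + (0.0778+0.5871²/2)·2.4421) / 0.917474 = (-0.258259 + 0.610875) / 0.917474 = 0.384333
d₂ = d₁ − σ√T = 0.384333 − 0.917474 = -0.533141
e^{−rT} = e^{−0.0778·2.4421} = 0.826963
N(d₁) = 0.649634,  N(d₂) = 0.296968
Call price V = S·N(d₁) − K·e^{−rT}·N(d₂) = 123.677383 − 60.530958 = 63.146425
φ(d₁) = (1/√(2π))·e^{−d₁²/2} = 0.370540
ν = S·φ(d₁)·√T = 110.239648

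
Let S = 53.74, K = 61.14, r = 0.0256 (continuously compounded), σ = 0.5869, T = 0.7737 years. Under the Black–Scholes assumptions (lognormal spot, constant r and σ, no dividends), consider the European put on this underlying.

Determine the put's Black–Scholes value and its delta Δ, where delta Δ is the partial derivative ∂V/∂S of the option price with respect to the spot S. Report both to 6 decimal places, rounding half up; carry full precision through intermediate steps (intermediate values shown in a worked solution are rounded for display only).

price = 14.930097
Δ = -0.481422

σ√T = 0.5869·√0.7737 = 0.516239
d₁ = (ln(S/K) + (r+σ²/2)T) / (σ√T) = (ln(53.74/61.14) + (0.0256+0.5869²/2)·0.7737) / 0.516239 = (-0.129009 + 0.153058) / 0.516239 = 0.046585
d₂ = d₁ − σ√T = 0.046585 − 0.516239 = -0.469653
e^{−rT} = e^{−0.0256·0.7737} = 0.980388
N(−d₁) = 0.481422,  N(−d₂) = 0.680699
Put price V = K·e^{−rT}·N(−d₂) − S·N(−d₁) = 40.801709 − 25.871612 = 14.930097
Δ = −N(−d₁) = -0.481422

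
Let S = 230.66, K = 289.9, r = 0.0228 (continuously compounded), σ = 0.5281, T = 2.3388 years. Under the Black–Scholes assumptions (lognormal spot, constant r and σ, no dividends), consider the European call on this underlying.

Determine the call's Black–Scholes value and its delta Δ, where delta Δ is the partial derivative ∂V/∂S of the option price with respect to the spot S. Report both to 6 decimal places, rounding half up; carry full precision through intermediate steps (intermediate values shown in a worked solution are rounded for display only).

price = 58.938249
Δ = 0.574092

σ√T = 0.5281·√2.3388 = 0.807630
d₁ = (ln(S/K) + (r+σ²/2)T) / (σ√T) = (ln(230.66/289.9) + (0.0228+0.5281²/2)·2.3388) / 0.807630 = (-0.228591 + 0.379458) / 0.807630 = 0.186802
d₂ = d₁ − σ√T = 0.186802 − 0.807630 = -0.620829
e^{−rT} = e^{−0.0228·2.3388} = 0.948072
N(d₁) = 0.574092,  N(d₂) = 0.267356
Call price V = S·N(d₁) − K·e^{−rT}·N(d₂) = 132.420062 − 73.481813 = 58.938249
Δ = N(d₁) = 0.574092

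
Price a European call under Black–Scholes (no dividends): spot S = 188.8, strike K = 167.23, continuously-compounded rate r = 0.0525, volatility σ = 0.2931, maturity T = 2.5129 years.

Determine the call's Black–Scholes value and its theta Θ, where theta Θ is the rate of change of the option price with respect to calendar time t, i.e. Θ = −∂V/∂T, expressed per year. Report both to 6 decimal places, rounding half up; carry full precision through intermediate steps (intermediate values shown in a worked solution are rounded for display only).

price = 56.280025
Θ = -9.939219

σ√T = 0.2931·√2.5129 = 0.464626
d₁ = (ln(S/K) + (r+σ²/2)T) / (σ√T) = (ln(188.8/167.23) + (0.0525+0.2931²/2)·2.5129) / 0.464626 = (0.121318 + 0.239866) / 0.464626 = 0.777365
d₂ = d₁ − σ√T = 0.777365 − 0.464626 = 0.312739
e^{−rT} = e^{−0.0525·2.5129} = 0.876405
N(d₁) = 0.781528,  N(d₂) = 0.622761
Call price V = S·N(d₁) − K·e^{−rT}·N(d₂) = 147.552549 − 91.272524 = 56.280025
φ(d₁) = (1/√(2π))·e^{−d₁²/2} = 0.294909
Θ = −S·φ(d₁)·σ/(2√T) − r·K·e^{−rT}·N(d₂) = −5.147412 − 4.791808 = -9.939219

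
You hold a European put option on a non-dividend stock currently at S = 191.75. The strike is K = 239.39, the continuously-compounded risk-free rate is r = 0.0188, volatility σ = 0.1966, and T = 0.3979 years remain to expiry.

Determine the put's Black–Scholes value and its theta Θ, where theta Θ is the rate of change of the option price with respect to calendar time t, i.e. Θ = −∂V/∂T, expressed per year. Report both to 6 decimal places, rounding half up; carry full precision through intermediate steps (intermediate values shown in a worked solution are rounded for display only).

σ√T = 0.1966·√0.3979 = 0.124014
d₁ = (ln(S/K) + (r+σ²/2)T) / (σ√T) = (ln(191.75/239.39) + (0.0188+0.1966²/2)·0.3979) / 0.124014 = (-0.221902 + 0.015170) / 0.124014 = -1.667001
d₂ = d₁ − σ√T = -1.667001 − 0.124014 = -1.791015
e^{−rT} = e^{−0.0188·0.3979} = 0.992547
N(−d₁) = 0.952243,  N(−d₂) = 0.963355
Put price V = K·e^{−rT}·N(−d₂) − S·N(−d₁) = 228.898741 − 182.592573 = 46.306168
φ(d₁) = (1/√(2π))·e^{−d₁²/2} = 0.099422
Θ = −S·φ(d₁)·σ/(2√T) + r·K·e^{−rT}·N(−d₂) = −2.970868 + 4.303296 = 1.332429

price = 46.306168
Θ = 1.332429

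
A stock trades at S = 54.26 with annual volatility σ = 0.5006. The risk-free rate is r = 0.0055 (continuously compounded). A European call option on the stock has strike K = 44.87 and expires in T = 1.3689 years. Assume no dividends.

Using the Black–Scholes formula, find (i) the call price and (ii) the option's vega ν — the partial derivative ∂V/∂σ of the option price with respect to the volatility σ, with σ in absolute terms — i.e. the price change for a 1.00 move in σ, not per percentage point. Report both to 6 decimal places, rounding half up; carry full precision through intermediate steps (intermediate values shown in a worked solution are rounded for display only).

σ√T = 0.5006·√1.3689 = 0.585702
d₁ = (ln(S/K) + (r+σ²/2)T) / (σ√T) = (ln(54.26/44.87) + (0.0055+0.5006²/2)·1.3689) / 0.585702 = (0.190018 + 0.179052) / 0.585702 = 0.630133
d₂ = d₁ − σ√T = 0.630133 − 0.585702 = 0.044431
e^{−rT} = e^{−0.0055·1.3689} = 0.992499
N(d₁) = 0.735696,  N(d₂) = 0.517720
Call price V = S·N(d₁) − K·e^{−rT}·N(d₂) = 39.918879 − 23.055839 = 16.863041
φ(d₁) = (1/√(2π))·e^{−d₁²/2} = 0.327106
ν = S·φ(d₁)·√T = 20.766033

price = 16.863041
ν = 20.766033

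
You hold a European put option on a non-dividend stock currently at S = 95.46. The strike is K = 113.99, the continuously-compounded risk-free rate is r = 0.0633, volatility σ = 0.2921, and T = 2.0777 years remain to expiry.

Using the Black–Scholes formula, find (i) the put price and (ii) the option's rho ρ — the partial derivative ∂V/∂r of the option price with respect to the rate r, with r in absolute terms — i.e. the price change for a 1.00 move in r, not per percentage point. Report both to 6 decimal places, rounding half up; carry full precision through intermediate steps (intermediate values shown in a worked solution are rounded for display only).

σ√T = 0.2921·√2.0777 = 0.421040
d₁ = (ln(S/K) + (r+σ²/2)T) / (σ√T) = (ln(95.46/113.99) + (0.0633+0.2921²/2)·2.0777) / 0.421040 = (-0.177403 + 0.220156) / 0.421040 = 0.101540
d₂ = d₁ − σ√T = 0.101540 − 0.421040 = -0.319500
e^{−rT} = e^{−0.0633·2.0777} = 0.876763
N(−d₁) = 0.459561,  N(−d₂) = 0.625326
Put price V = K·e^{−rT}·N(−d₂) − S·N(−d₁) = 62.496508 − 43.869700 = 18.626807
ρ = −K·T·e^{−rT}·N(−d₂) = -129.848994

price = 18.626807
ρ = -129.848994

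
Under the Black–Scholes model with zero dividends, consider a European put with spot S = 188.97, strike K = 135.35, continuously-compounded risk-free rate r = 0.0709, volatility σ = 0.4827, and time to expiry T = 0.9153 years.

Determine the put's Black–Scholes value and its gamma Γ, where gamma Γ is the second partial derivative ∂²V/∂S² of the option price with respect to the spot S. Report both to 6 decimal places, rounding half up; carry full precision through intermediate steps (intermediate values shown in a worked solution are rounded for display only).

price = 7.555608
Γ = 0.002513

σ√T = 0.4827·√0.9153 = 0.461805
d₁ = (ln(S/K) + (r+σ²/2)T) / (σ√T) = (ln(188.97/135.35) + (0.0709+0.4827²/2)·0.9153) / 0.461805 = (0.333724 + 0.171527) / 0.461805 = 1.094078
d₂ = d₁ − σ√T = 1.094078 − 0.461805 = 0.632273
e^{−rT} = e^{−0.0709·0.9153} = 0.937166
N(−d₁) = 0.136960,  N(−d₂) = 0.263604
Put price V = K·e^{−rT}·N(−d₂) − S·N(−d₁) = 33.437012 − 25.881404 = 7.555608
φ(d₁) = (1/√(2π))·e^{−d₁²/2} = 0.219272
Γ = φ(d₁) / (S·σ·√T) = 0.002513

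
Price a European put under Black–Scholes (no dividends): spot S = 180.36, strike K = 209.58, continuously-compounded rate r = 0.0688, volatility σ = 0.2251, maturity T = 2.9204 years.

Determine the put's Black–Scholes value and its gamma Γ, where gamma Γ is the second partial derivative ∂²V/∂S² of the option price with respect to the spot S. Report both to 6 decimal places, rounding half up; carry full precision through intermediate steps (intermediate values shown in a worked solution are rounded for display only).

price = 22.594160
Γ = 0.005455

σ√T = 0.2251·√2.9204 = 0.384677
d₁ = (ln(S/K) + (r+σ²/2)T) / (σ√T) = (ln(180.36/209.58) + (0.0688+0.2251²/2)·2.9204) / 0.384677 = (-0.150151 + 0.274912) / 0.384677 = 0.324327
d₂ = d₁ − σ√T = 0.324327 − 0.384677 = -0.060351
e^{−rT} = e^{−0.0688·2.9204} = 0.817975
N(−d₁) = 0.372845,  N(−d₂) = 0.524062
Put price V = K·e^{−rT}·N(−d₂) − S·N(−d₁) = 89.840540 − 67.246380 = 22.594160
φ(d₁) = (1/√(2π))·e^{−d₁²/2} = 0.378503
Γ = φ(d₁) / (S·σ·√T) = 0.005455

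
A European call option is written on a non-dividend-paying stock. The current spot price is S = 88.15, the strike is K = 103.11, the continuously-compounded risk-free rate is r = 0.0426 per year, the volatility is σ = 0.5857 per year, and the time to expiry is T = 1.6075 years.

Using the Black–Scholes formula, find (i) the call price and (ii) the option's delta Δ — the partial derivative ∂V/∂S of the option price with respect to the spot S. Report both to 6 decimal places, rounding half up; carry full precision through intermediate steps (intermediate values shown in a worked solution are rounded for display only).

σ√T = 0.5857·√1.6075 = 0.742593
d₁ = (ln(S/K) + (r+σ²/2)T) / (σ√T) = (ln(88.15/103.11) + (0.0426+0.5857²/2)·1.6075) / 0.742593 = (-0.156756 + 0.344202) / 0.742593 = 0.252420
d₂ = d₁ − σ√T = 0.252420 − 0.742593 = -0.490173
e^{−rT} = e^{−0.0426·1.6075} = 0.933813
N(d₁) = 0.599642,  N(d₂) = 0.312006
Call price V = S·N(d₁) − K·e^{−rT}·N(d₂) = 52.858412 − 30.041601 = 22.816812
Δ = N(d₁) = 0.599642

price = 22.816812
Δ = 0.599642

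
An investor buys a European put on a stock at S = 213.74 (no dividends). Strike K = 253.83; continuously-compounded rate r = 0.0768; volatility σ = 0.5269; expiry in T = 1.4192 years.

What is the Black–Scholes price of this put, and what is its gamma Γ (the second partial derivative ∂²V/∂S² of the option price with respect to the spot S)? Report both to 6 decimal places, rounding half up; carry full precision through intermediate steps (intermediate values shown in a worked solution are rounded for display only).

σ√T = 0.5269·√1.4192 = 0.627697
d₁ = (ln(S/K) + (r+σ²/2)T) / (σ√T) = (ln(213.74/253.83) + (0.0768+0.5269²/2)·1.4192) / 0.627697 = (-0.171904 + 0.305996) / 0.627697 = 0.213625
d₂ = d₁ − σ√T = 0.213625 − 0.627697 = -0.414072
e^{−rT} = e^{−0.0768·1.4192} = 0.896735
N(−d₁) = 0.415420,  N(−d₂) = 0.660589
Put price V = K·e^{−rT}·N(−d₂) − S·N(−d₁) = 150.362211 − 88.791806 = 61.570405
φ(d₁) = (1/√(2π))·e^{−d₁²/2} = 0.389942
Γ = φ(d₁) / (S·σ·√T) = 0.002906

price = 61.570405
Γ = 0.002906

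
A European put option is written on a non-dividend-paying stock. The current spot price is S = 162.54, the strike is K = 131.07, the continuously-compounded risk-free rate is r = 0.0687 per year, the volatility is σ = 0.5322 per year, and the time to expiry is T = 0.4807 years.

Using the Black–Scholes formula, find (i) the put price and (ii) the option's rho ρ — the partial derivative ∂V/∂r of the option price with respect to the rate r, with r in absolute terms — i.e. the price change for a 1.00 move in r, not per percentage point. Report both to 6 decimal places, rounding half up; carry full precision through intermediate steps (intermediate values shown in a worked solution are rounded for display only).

price = 7.850407
ρ = -19.061963

σ√T = 0.5322·√0.4807 = 0.368988
d₁ = (ln(S/K) + (r+σ²/2)T) / (σ√T) = (ln(162.54/131.07) + (0.0687+0.5322²/2)·0.4807) / 0.368988 = (0.215193 + 0.101100) / 0.368988 = 0.857190
d₂ = d₁ − σ√T = 0.857190 − 0.368988 = 0.488202
e^{−rT} = e^{−0.0687·0.4807} = 0.967515
N(−d₁) = 0.195670,  N(−d₂) = 0.312703
Put price V = K·e^{−rT}·N(−d₂) − S·N(−d₁) = 39.654592 − 31.804185 = 7.850407
ρ = −K·T·e^{−rT}·N(−d₂) = -19.061963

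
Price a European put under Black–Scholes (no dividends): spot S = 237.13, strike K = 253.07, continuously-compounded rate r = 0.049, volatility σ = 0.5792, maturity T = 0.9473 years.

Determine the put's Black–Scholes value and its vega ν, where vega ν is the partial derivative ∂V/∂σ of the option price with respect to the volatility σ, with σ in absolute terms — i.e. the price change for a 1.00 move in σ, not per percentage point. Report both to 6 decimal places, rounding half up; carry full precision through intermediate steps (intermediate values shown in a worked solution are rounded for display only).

price = 55.386019
ν = 89.268565

σ√T = 0.5792·√0.9473 = 0.563732
d₁ = (ln(S/K) + (r+σ²/2)T) / (σ√T) = (ln(237.13/253.07) + (0.049+0.5792²/2)·0.9473) / 0.563732 = (-0.065058 + 0.205314) / 0.563732 = 0.248801
d₂ = d₁ − σ√T = 0.248801 − 0.563732 = -0.314931
e^{−rT} = e^{−0.049·0.9473} = 0.954643
N(−d₁) = 0.401758,  N(−d₂) = 0.623593
Put price V = K·e^{−rT}·N(−d₂) − S·N(−d₁) = 150.654785 − 95.268766 = 55.386019
φ(d₁) = (1/√(2π))·e^{−d₁²/2} = 0.386784
ν = S·φ(d₁)·√T = 89.268565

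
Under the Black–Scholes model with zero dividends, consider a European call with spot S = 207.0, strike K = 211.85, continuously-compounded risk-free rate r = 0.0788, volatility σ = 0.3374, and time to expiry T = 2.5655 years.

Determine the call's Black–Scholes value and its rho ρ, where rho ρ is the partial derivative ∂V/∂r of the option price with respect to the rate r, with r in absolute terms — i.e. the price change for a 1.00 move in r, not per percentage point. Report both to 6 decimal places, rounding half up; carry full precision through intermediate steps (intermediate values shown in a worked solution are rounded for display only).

σ√T = 0.3374·√2.5655 = 0.540420
d₁ = (ln(S/K) + (r+σ²/2)T) / (σ√T) = (ln(207.0/211.85) + (0.0788+0.3374²/2)·2.5655) / 0.540420 = (-0.023160 + 0.348188) / 0.540420 = 0.601437
d₂ = d₁ − σ√T = 0.601437 − 0.540420 = 0.061017
e^{−rT} = e^{−0.0788·2.5655} = 0.816963
N(d₁) = 0.726226,  N(d₂) = 0.524327
Call price V = S·N(d₁) − K·e^{−rT}·N(d₂) = 150.328688 − 90.747236 = 59.581452
ρ = K·T·e^{−rT}·N(d₂) = 232.812035

price = 59.581452
ρ = 232.812035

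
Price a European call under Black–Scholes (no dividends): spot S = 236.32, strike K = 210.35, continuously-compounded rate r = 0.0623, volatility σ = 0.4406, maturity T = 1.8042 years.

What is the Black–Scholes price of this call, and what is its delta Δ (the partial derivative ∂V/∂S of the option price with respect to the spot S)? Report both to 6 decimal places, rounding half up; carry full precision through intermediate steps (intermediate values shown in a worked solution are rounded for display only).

σ√T = 0.4406·√1.8042 = 0.591816
d₁ = (ln(S/K) + (r+σ²/2)T) / (σ√T) = (ln(236.32/210.35) + (0.0623+0.4406²/2)·1.8042) / 0.591816 = (0.116414 + 0.287525) / 0.591816 = 0.682541
d₂ = d₁ − σ√T = 0.682541 − 0.591816 = 0.090725
e^{−rT} = e^{−0.0623·1.8042} = 0.893685
N(d₁) = 0.752552,  N(d₂) = 0.536144
Call price V = S·N(d₁) − K·e^{−rT}·N(d₂) = 177.842986 − 100.788013 = 77.054974
Δ = N(d₁) = 0.752552

price = 77.054974
Δ = 0.752552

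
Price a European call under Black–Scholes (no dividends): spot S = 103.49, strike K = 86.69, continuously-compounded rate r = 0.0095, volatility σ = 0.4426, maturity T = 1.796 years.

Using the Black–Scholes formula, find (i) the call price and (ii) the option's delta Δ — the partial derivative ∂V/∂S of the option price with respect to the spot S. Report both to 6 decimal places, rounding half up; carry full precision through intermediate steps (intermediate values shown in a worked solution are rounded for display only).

σ√T = 0.4426·√1.796 = 0.593150
d₁ = (ln(S/K) + (r+σ²/2)T) / (σ√T) = (ln(103.49/86.69) + (0.0095+0.4426²/2)·1.796) / 0.593150 = (0.177136 + 0.192975) / 0.593150 = 0.623977
d₂ = d₁ − σ√T = 0.623977 − 0.593150 = 0.030827
e^{−rT} = e^{−0.0095·1.796} = 0.983083
N(d₁) = 0.733679,  N(d₂) = 0.512296
Call price V = S·N(d₁) − K·e^{−rT}·N(d₂) = 75.928401 − 43.659645 = 32.268756
Δ = N(d₁) = 0.733679

price = 32.268756
Δ = 0.733679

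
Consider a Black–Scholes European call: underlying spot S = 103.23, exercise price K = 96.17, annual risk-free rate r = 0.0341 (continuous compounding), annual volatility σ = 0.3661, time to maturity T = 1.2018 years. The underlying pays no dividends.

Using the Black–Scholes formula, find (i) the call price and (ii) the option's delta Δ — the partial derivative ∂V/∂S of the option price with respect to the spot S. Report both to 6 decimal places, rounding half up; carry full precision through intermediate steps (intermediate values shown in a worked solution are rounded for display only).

σ√T = 0.3661·√1.2018 = 0.401343
d₁ = (ln(S/K) + (r+σ²/2)T) / (σ√T) = (ln(103.23/96.17) + (0.0341+0.3661²/2)·1.2018) / 0.401343 = (0.070842 + 0.121520) / 0.401343 = 0.479295
d₂ = d₁ − σ√T = 0.479295 − 0.401343 = 0.077951
e^{−rT} = e^{−0.0341·1.2018} = 0.959847
N(d₁) = 0.684135,  N(d₂) = 0.531067
Call price V = S·N(d₁) − K·e^{−rT}·N(d₂) = 70.623303 − 49.021960 = 21.601344
Δ = N(d₁) = 0.684135

price = 21.601344
Δ = 0.684135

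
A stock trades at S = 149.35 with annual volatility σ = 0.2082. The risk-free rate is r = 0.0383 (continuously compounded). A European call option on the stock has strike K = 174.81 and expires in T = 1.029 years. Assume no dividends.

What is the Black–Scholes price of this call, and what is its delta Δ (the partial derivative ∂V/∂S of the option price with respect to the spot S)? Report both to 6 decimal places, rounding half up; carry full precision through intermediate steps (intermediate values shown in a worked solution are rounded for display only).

σ√T = 0.2082·√1.029 = 0.211197
d₁ = (ln(S/K) + (r+σ²/2)T) / (σ√T) = (ln(149.35/174.81) + (0.0383+0.2082²/2)·1.029) / 0.211197 = (-0.157407 + 0.061713) / 0.211197 = -0.453104
d₂ = d₁ − σ√T = -0.453104 − 0.211197 = -0.664301
e^{−rT} = e^{−0.0383·1.029} = 0.961356
N(d₁) = 0.325237,  N(d₂) = 0.253249
Call price V = S·N(d₁) − K·e^{−rT}·N(d₂) = 48.574156 − 42.559638 = 6.014518
Δ = N(d₁) = 0.325237

price = 6.014518
Δ = 0.325237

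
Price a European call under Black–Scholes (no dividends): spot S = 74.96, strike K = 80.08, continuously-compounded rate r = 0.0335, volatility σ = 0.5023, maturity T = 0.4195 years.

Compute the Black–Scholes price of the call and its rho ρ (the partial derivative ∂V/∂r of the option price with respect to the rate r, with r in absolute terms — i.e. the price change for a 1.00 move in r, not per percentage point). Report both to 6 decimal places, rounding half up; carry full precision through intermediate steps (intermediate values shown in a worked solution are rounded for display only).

σ√T = 0.5023·√0.4195 = 0.325334
d₁ = (ln(S/K) + (r+σ²/2)T) / (σ√T) = (ln(74.96/80.08) + (0.0335+0.5023²/2)·0.4195) / 0.325334 = (-0.066071 + 0.066974) / 0.325334 = 0.002775
d₂ = d₁ − σ√T = 0.002775 − 0.325334 = -0.322559
e^{−rT} = e^{−0.0335·0.4195} = 0.986045
N(d₁) = 0.501107,  N(d₂) = 0.373515
Call price V = S·N(d₁) − K·e^{−rT}·N(d₂) = 37.562984 − 29.493649 = 8.069335
ρ = K·T·e^{−rT}·N(d₂) = 12.372586

price = 8.069335
ρ = 12.372586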